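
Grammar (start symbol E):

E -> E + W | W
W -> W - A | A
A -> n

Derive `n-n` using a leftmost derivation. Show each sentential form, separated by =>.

E => W   [E -> W]
W => W-A   [W -> W - A]
W-A => A-A   [W -> A]
A-A => n-A   [A -> n]
n-A => n-n   [A -> n]

E => W => W-A => A-A => n-A => n-n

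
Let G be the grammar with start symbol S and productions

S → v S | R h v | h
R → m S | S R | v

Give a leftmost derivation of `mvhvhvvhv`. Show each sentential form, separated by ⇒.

S⇒Rhv⇒SRhv⇒RhvRhv⇒mShvRhv⇒mRhvhvRhv⇒mvhvhvRhv⇒mvhvhvvhv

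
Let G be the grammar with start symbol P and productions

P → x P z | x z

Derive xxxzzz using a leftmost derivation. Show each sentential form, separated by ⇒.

P ⇒ xPz   [P → x P z]
xPz ⇒ xxPzz   [P → x P z]
xxPzz ⇒ xxxzzz   [P → x z]

P ⇒ xPz ⇒ xxPzz ⇒ xxxzzz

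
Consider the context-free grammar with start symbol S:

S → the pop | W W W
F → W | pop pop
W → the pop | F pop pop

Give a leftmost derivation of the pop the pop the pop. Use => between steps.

S => W W W   [S → W W W]
W W W => the pop W W   [W → the pop]
the pop W W => the pop the pop W   [W → the pop]
the pop the pop W => the pop the pop the pop   [W → the pop]

S => W W W => the pop W W => the pop the pop W => the pop the pop the pop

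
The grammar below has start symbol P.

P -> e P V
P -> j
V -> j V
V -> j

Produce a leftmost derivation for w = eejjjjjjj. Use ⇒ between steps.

P ⇒ ePV   [P -> e P V]
ePV ⇒ eePVV   [P -> e P V]
eePVV ⇒ eejVV   [P -> j]
eejVV ⇒ eejjVV   [V -> j V]
eejjVV ⇒ eejjjV   [V -> j]
eejjjV ⇒ eejjjjV   [V -> j V]
eejjjjV ⇒ eejjjjjV   [V -> j V]
eejjjjjV ⇒ eejjjjjjV   [V -> j V]
eejjjjjjV ⇒ eejjjjjjj   [V -> j]

P⇒ePV⇒eePVV⇒eejVV⇒eejjVV⇒eejjjV⇒eejjjjV⇒eejjjjjV⇒eejjjjjjV⇒eejjjjjjj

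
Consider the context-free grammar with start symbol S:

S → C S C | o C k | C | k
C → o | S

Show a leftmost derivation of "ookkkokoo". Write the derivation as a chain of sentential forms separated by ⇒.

S⇒CSC⇒SSC⇒oCkSC⇒ookSC⇒ookCSCC⇒ookSSCC⇒ookCSCSCC⇒ookSSCSCC⇒ookkSCSCC⇒ookkkCSCC⇒ookkkoSCC⇒ookkkokCC⇒ookkkokoC⇒ookkkokoo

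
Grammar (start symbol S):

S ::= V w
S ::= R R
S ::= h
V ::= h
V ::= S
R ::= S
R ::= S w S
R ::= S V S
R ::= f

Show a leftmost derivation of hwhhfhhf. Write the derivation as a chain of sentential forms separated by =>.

S => RR   [S ::= R R]
RR => SVSR   [R ::= S V S]
SVSR => RRVSR   [S ::= R R]
RRVSR => SVSRVSR   [R ::= S V S]
SVSRVSR => VwVSRVSR   [S ::= V w]
VwVSRVSR => hwVSRVSR   [V ::= h]
hwVSRVSR => hwhSRVSR   [V ::= h]
hwhSRVSR => hwhhRVSR   [S ::= h]
hwhhRVSR => hwhhfVSR   [R ::= f]
hwhhfVSR => hwhhfhSR   [V ::= h]
hwhhfhSR => hwhhfhhR   [S ::= h]
hwhhfhhR => hwhhfhhf   [R ::= f]

S => RR => SVSR => RRVSR => SVSRVSR => VwVSRVSR => hwVSRVSR => hwhSRVSR => hwhhRVSR => hwhhfVSR => hwhhfhSR => hwhhfhhR => hwhhfhhf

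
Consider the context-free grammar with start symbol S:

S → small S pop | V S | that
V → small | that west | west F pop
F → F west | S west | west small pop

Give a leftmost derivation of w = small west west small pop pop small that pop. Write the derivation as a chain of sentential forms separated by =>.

S => V S   [S → V S]
V S => small S   [V → small]
small S => small V S   [S → V S]
small V S => small west F pop S   [V → west F pop]
small west F pop S => small west west small pop pop S   [F → west small pop]
small west west small pop pop S => small west west small pop pop small S pop   [S → small S pop]
small west west small pop pop small S pop => small west west small pop pop small that pop   [S → that]

S => V S => small S => small V S => small west F pop S => small west west small pop pop S => small west west small pop pop small S pop => small west west small pop pop small that pop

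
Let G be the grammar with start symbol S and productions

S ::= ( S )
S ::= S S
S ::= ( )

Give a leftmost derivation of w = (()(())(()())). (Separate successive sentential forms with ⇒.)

S ⇒ (S) ⇒ (SS) ⇒ (SSS) ⇒ (()SS) ⇒ (()(S)S) ⇒ (()(())S) ⇒ (()(())(S)) ⇒ (()(())(SS)) ⇒ (()(())(()S)) ⇒ (()(())(()()))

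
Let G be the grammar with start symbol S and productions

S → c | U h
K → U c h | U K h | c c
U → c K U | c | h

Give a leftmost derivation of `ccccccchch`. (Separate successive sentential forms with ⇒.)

S ⇒ Uh   [S → U h]
Uh ⇒ cKUh   [U → c K U]
cKUh ⇒ cUKhUh   [K → U K h]
cUKhUh ⇒ ccKUKhUh   [U → c K U]
ccKUKhUh ⇒ ccccUKhUh   [K → c c]
ccccUKhUh ⇒ cccccKhUh   [U → c]
cccccKhUh ⇒ ccccccchUh   [K → c c]
ccccccchUh ⇒ ccccccchch   [U → c]

S ⇒ Uh ⇒ cKUh ⇒ cUKhUh ⇒ ccKUKhUh ⇒ ccccUKhUh ⇒ cccccKhUh ⇒ ccccccchUh ⇒ ccccccchch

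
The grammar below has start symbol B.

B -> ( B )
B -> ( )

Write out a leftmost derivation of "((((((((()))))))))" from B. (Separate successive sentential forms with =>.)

B => (B)   [B -> ( B )]
(B) => ((B))   [B -> ( B )]
((B)) => (((B)))   [B -> ( B )]
(((B))) => ((((B))))   [B -> ( B )]
((((B)))) => (((((B)))))   [B -> ( B )]
(((((B))))) => ((((((B))))))   [B -> ( B )]
((((((B)))))) => (((((((B)))))))   [B -> ( B )]
(((((((B))))))) => ((((((((B))))))))   [B -> ( B )]
((((((((B)))))))) => ((((((((()))))))))   [B -> ( )]

B=>(B)=>((B))=>(((B)))=>((((B))))=>(((((B)))))=>((((((B))))))=>(((((((B)))))))=>((((((((B))))))))=>((((((((()))))))))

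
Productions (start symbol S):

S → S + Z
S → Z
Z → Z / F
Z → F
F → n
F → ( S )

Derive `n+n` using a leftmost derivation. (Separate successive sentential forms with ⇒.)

S⇒S+Z⇒Z+Z⇒F+Z⇒n+Z⇒n+F⇒n+n

S ⇒ S+Z   [S → S + Z]
S+Z ⇒ Z+Z   [S → Z]
Z+Z ⇒ F+Z   [Z → F]
F+Z ⇒ n+Z   [F → n]
n+Z ⇒ n+F   [Z → F]
n+F ⇒ n+n   [F → n]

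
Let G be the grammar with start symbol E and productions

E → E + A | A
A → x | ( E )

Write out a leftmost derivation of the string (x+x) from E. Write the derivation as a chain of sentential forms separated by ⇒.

E ⇒ A ⇒ (E) ⇒ (E+A) ⇒ (A+A) ⇒ (x+A) ⇒ (x+x)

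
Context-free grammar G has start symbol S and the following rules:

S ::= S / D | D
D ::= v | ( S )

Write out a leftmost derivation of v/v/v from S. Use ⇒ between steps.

S ⇒ S/D   [S ::= S / D]
S/D ⇒ S/D/D   [S ::= S / D]
S/D/D ⇒ D/D/D   [S ::= D]
D/D/D ⇒ v/D/D   [D ::= v]
v/D/D ⇒ v/v/D   [D ::= v]
v/v/D ⇒ v/v/v   [D ::= v]

S ⇒ S/D ⇒ S/D/D ⇒ D/D/D ⇒ v/D/D ⇒ v/v/D ⇒ v/v/v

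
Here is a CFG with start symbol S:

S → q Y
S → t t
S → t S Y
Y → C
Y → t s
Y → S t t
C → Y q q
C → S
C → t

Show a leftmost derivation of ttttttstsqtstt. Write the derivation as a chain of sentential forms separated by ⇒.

S ⇒ tSY   [S → t S Y]
tSY ⇒ ttSYY   [S → t S Y]
ttSYY ⇒ tttSYYY   [S → t S Y]
tttSYYY ⇒ tttttYYY   [S → t t]
tttttYYY ⇒ ttttttsYY   [Y → t s]
ttttttsYY ⇒ ttttttstsY   [Y → t s]
ttttttstsY ⇒ ttttttstsStt   [Y → S t t]
ttttttstsStt ⇒ ttttttstsqYtt   [S → q Y]
ttttttstsqYtt ⇒ ttttttstsqtstt   [Y → t s]

S ⇒ tSY ⇒ ttSYY ⇒ tttSYYY ⇒ tttttYYY ⇒ ttttttsYY ⇒ ttttttstsY ⇒ ttttttstsStt ⇒ ttttttstsqYtt ⇒ ttttttstsqtstt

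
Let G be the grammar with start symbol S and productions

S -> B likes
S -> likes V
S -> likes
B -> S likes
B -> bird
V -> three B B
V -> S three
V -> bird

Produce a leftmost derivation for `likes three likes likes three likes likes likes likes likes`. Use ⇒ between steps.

S ⇒ likes V ⇒ likes three B B ⇒ likes three S likes B ⇒ likes three likes V likes B ⇒ likes three likes S three likes B ⇒ likes three likes likes three likes B ⇒ likes three likes likes three likes S likes ⇒ likes three likes likes three likes B likes likes ⇒ likes three likes likes three likes S likes likes likes ⇒ likes three likes likes three likes likes likes likes likes

S ⇒ likes V   [S -> likes V]
likes V ⇒ likes three B B   [V -> three B B]
likes three B B ⇒ likes three S likes B   [B -> S likes]
likes three S likes B ⇒ likes three likes V likes B   [S -> likes V]
likes three likes V likes B ⇒ likes three likes S three likes B   [V -> S three]
likes three likes S three likes B ⇒ likes three likes likes three likes B   [S -> likes]
likes three likes likes three likes B ⇒ likes three likes likes three likes S likes   [B -> S likes]
likes three likes likes three likes S likes ⇒ likes three likes likes three likes B likes likes   [S -> B likes]
likes three likes likes three likes B likes likes ⇒ likes three likes likes three likes S likes likes likes   [B -> S likes]
likes three likes likes three likes S likes likes likes ⇒ likes three likes likes three likes likes likes likes likes   [S -> likes]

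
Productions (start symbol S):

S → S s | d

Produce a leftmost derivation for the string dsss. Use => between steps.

S => Ss => Sss => Ssss => dsss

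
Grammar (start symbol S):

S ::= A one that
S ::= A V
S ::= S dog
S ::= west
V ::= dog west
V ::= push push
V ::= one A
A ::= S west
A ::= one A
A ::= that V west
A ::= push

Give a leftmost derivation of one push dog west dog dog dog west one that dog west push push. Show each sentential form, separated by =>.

S => A V   [S ::= A V]
A V => S west V   [A ::= S west]
S west V => S dog west V   [S ::= S dog]
S dog west V => A one that dog west V   [S ::= A one that]
A one that dog west V => S west one that dog west V   [A ::= S west]
S west one that dog west V => S dog west one that dog west V   [S ::= S dog]
S dog west one that dog west V => S dog dog west one that dog west V   [S ::= S dog]
S dog dog west one that dog west V => S dog dog dog west one that dog west V   [S ::= S dog]
S dog dog dog west one that dog west V => A V dog dog dog west one that dog west V   [S ::= A V]
A V dog dog dog west one that dog west V => one A V dog dog dog west one that dog west V   [A ::= one A]
one A V dog dog dog west one that dog west V => one push V dog dog dog west one that dog west V   [A ::= push]
one push V dog dog dog west one that dog west V => one push dog west dog dog dog west one that dog west V   [V ::= dog west]
one push dog west dog dog dog west one that dog west V => one push dog west dog dog dog west one that dog west push push   [V ::= push push]

S => A V => S west V => S dog west V => A one that dog west V => S west one that dog west V => S dog west one that dog west V => S dog dog west one that dog west V => S dog dog dog west one that dog west V => A V dog dog dog west one that dog west V => one A V dog dog dog west one that dog west V => one push V dog dog dog west one that dog west V => one push dog west dog dog dog west one that dog west V => one push dog west dog dog dog west one that dog west push push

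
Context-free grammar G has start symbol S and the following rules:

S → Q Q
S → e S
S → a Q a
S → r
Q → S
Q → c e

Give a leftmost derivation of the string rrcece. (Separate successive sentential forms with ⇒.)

S ⇒ QQ ⇒ SQ ⇒ QQQ ⇒ SQQ ⇒ rQQ ⇒ rSQ ⇒ rrQ ⇒ rrS ⇒ rrQQ ⇒ rrceQ ⇒ rrcece

S ⇒ QQ   [S → Q Q]
QQ ⇒ SQ   [Q → S]
SQ ⇒ QQQ   [S → Q Q]
QQQ ⇒ SQQ   [Q → S]
SQQ ⇒ rQQ   [S → r]
rQQ ⇒ rSQ   [Q → S]
rSQ ⇒ rrQ   [S → r]
rrQ ⇒ rrS   [Q → S]
rrS ⇒ rrQQ   [S → Q Q]
rrQQ ⇒ rrceQ   [Q → c e]
rrceQ ⇒ rrcece   [Q → c e]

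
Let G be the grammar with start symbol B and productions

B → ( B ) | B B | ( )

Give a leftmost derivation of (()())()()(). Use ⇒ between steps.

B ⇒ BB ⇒ BBB ⇒ BBBB ⇒ (B)BBB ⇒ (BB)BBB ⇒ (()B)BBB ⇒ (()())BBB ⇒ (()())()BB ⇒ (()())()()B ⇒ (()())()()()

B ⇒ BB   [B → B B]
BB ⇒ BBB   [B → B B]
BBB ⇒ BBBB   [B → B B]
BBBB ⇒ (B)BBB   [B → ( B )]
(B)BBB ⇒ (BB)BBB   [B → B B]
(BB)BBB ⇒ (()B)BBB   [B → ( )]
(()B)BBB ⇒ (()())BBB   [B → ( )]
(()())BBB ⇒ (()())()BB   [B → ( )]
(()())()BB ⇒ (()())()()B   [B → ( )]
(()())()()B ⇒ (()())()()()   [B → ( )]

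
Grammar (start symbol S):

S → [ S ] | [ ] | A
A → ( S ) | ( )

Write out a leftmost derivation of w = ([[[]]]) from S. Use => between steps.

S => A   [S → A]
A => (S)   [A → ( S )]
(S) => ([S])   [S → [ S ]]
([S]) => ([[S]])   [S → [ S ]]
([[S]]) => ([[[]]])   [S → [ ]]

S => A => (S) => ([S]) => ([[S]]) => ([[[]]])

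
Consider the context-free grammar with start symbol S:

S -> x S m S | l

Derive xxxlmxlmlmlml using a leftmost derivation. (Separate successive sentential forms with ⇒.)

S ⇒ xSmS   [S -> x S m S]
xSmS ⇒ xxSmSmS   [S -> x S m S]
xxSmSmS ⇒ xxxSmSmSmS   [S -> x S m S]
xxxSmSmSmS ⇒ xxxlmSmSmS   [S -> l]
xxxlmSmSmS ⇒ xxxlmxSmSmSmS   [S -> x S m S]
xxxlmxSmSmSmS ⇒ xxxlmxlmSmSmS   [S -> l]
xxxlmxlmSmSmS ⇒ xxxlmxlmlmSmS   [S -> l]
xxxlmxlmlmSmS ⇒ xxxlmxlmlmlmS   [S -> l]
xxxlmxlmlmlmS ⇒ xxxlmxlmlmlml   [S -> l]

S⇒xSmS⇒xxSmSmS⇒xxxSmSmSmS⇒xxxlmSmSmS⇒xxxlmxSmSmSmS⇒xxxlmxlmSmSmS⇒xxxlmxlmlmSmS⇒xxxlmxlmlmlmS⇒xxxlmxlmlmlml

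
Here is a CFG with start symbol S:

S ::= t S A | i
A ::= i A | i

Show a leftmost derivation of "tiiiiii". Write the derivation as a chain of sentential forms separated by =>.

S => tSA => tiA => tiiA => tiiiA => tiiiiA => tiiiiiA => tiiiiii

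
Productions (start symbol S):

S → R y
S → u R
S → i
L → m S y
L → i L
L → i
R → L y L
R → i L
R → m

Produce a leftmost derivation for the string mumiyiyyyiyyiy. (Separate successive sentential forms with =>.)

S => Ry   [S → R y]
Ry => LyLy   [R → L y L]
LyLy => mSyyLy   [L → m S y]
mSyyLy => muRyyLy   [S → u R]
muRyyLy => muLyLyyLy   [R → L y L]
muLyLyyLy => mumSyyLyyLy   [L → m S y]
mumSyyLyyLy => mumRyyyLyyLy   [S → R y]
mumRyyyLyyLy => mumLyLyyyLyyLy   [R → L y L]
mumLyLyyyLyyLy => mumiyLyyyLyyLy   [L → i]
mumiyLyyyLyyLy => mumiyiyyyLyyLy   [L → i]
mumiyiyyyLyyLy => mumiyiyyyiyyLy   [L → i]
mumiyiyyyiyyLy => mumiyiyyyiyyiy   [L → i]

S => Ry => LyLy => mSyyLy => muRyyLy => muLyLyyLy => mumSyyLyyLy => mumRyyyLyyLy => mumLyLyyyLyyLy => mumiyLyyyLyyLy => mumiyiyyyLyyLy => mumiyiyyyiyyLy => mumiyiyyyiyyiy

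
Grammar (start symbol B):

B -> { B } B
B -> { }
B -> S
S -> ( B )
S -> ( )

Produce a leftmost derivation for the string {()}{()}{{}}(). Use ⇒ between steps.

B ⇒ {B}B ⇒ {S}B ⇒ {()}B ⇒ {()}{B}B ⇒ {()}{S}B ⇒ {()}{()}B ⇒ {()}{()}{B}B ⇒ {()}{()}{{}}B ⇒ {()}{()}{{}}S ⇒ {()}{()}{{}}()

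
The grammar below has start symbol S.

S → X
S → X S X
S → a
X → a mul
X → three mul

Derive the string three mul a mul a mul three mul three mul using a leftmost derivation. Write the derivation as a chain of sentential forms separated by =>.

S => X S X => three mul S X => three mul X S X X => three mul a mul S X X => three mul a mul X X X => three mul a mul a mul X X => three mul a mul a mul three mul X => three mul a mul a mul three mul three mul

S => X S X   [S → X S X]
X S X => three mul S X   [X → three mul]
three mul S X => three mul X S X X   [S → X S X]
three mul X S X X => three mul a mul S X X   [X → a mul]
three mul a mul S X X => three mul a mul X X X   [S → X]
three mul a mul X X X => three mul a mul a mul X X   [X → a mul]
three mul a mul a mul X X => three mul a mul a mul three mul X   [X → three mul]
three mul a mul a mul three mul X => three mul a mul a mul three mul three mul   [X → three mul]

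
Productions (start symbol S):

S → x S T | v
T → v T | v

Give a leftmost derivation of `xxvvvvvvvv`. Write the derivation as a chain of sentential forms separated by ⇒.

S⇒xST⇒xxSTT⇒xxvTT⇒xxvvTT⇒xxvvvT⇒xxvvvvT⇒xxvvvvvT⇒xxvvvvvvT⇒xxvvvvvvvT⇒xxvvvvvvvv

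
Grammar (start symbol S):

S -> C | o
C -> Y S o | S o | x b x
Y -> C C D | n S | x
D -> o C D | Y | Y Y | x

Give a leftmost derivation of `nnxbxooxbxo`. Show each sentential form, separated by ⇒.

S⇒C⇒YSo⇒nSSo⇒nCSo⇒nYSoSo⇒nnSSoSo⇒nnCSoSo⇒nnxbxSoSo⇒nnxbxooSo⇒nnxbxooCo⇒nnxbxooxbxo

S ⇒ C   [S -> C]
C ⇒ YSo   [C -> Y S o]
YSo ⇒ nSSo   [Y -> n S]
nSSo ⇒ nCSo   [S -> C]
nCSo ⇒ nYSoSo   [C -> Y S o]
nYSoSo ⇒ nnSSoSo   [Y -> n S]
nnSSoSo ⇒ nnCSoSo   [S -> C]
nnCSoSo ⇒ nnxbxSoSo   [C -> x b x]
nnxbxSoSo ⇒ nnxbxooSo   [S -> o]
nnxbxooSo ⇒ nnxbxooCo   [S -> C]
nnxbxooCo ⇒ nnxbxooxbxo   [C -> x b x]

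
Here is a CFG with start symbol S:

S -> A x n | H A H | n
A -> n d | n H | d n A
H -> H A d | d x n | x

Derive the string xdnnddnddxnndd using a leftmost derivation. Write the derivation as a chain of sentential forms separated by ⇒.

S ⇒ HAH ⇒ HAdAH ⇒ xAdAH ⇒ xdnAdAH ⇒ xdnnddAH ⇒ xdnnddndH ⇒ xdnnddndHAd ⇒ xdnnddnddxnAd ⇒ xdnnddnddxnndd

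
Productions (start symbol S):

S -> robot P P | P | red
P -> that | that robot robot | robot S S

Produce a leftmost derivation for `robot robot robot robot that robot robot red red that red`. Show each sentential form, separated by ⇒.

S ⇒ P ⇒ robot S S ⇒ robot robot P P S ⇒ robot robot robot S S P S ⇒ robot robot robot P S P S ⇒ robot robot robot robot S S S P S ⇒ robot robot robot robot P S S P S ⇒ robot robot robot robot that robot robot S S P S ⇒ robot robot robot robot that robot robot red S P S ⇒ robot robot robot robot that robot robot red red P S ⇒ robot robot robot robot that robot robot red red that S ⇒ robot robot robot robot that robot robot red red that red

S ⇒ P   [S -> P]
P ⇒ robot S S   [P -> robot S S]
robot S S ⇒ robot robot P P S   [S -> robot P P]
robot robot P P S ⇒ robot robot robot S S P S   [P -> robot S S]
robot robot robot S S P S ⇒ robot robot robot P S P S   [S -> P]
robot robot robot P S P S ⇒ robot robot robot robot S S S P S   [P -> robot S S]
robot robot robot robot S S S P S ⇒ robot robot robot robot P S S P S   [S -> P]
robot robot robot robot P S S P S ⇒ robot robot robot robot that robot robot S S P S   [P -> that robot robot]
robot robot robot robot that robot robot S S P S ⇒ robot robot robot robot that robot robot red S P S   [S -> red]
robot robot robot robot that robot robot red S P S ⇒ robot robot robot robot that robot robot red red P S   [S -> red]
robot robot robot robot that robot robot red red P S ⇒ robot robot robot robot that robot robot red red that S   [P -> that]
robot robot robot robot that robot robot red red that S ⇒ robot robot robot robot that robot robot red red that red   [S -> red]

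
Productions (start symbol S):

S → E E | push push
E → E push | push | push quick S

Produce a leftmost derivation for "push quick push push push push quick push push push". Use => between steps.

S => E E   [S → E E]
E E => E push E   [E → E push]
E push E => push quick S push E   [E → push quick S]
push quick S push E => push quick push push push E   [S → push push]
push quick push push push E => push quick push push push E push   [E → E push]
push quick push push push E push => push quick push push push push quick S push   [E → push quick S]
push quick push push push push quick S push => push quick push push push push quick E E push   [S → E E]
push quick push push push push quick E E push => push quick push push push push quick push E push   [E → push]
push quick push push push push quick push E push => push quick push push push push quick push push push   [E → push]

S => E E => E push E => push quick S push E => push quick push push push E => push quick push push push E push => push quick push push push push quick S push => push quick push push push push quick E E push => push quick push push push push quick push E push => push quick push push push push quick push push push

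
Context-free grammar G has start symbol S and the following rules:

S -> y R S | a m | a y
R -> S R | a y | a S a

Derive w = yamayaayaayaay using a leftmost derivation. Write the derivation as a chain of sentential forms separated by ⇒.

S ⇒ yRS   [S -> y R S]
yRS ⇒ ySRS   [R -> S R]
ySRS ⇒ yamRS   [S -> a m]
yamRS ⇒ yamaSaS   [R -> a S a]
yamaSaS ⇒ yamayRSaS   [S -> y R S]
yamayRSaS ⇒ yamayaSaSaS   [R -> a S a]
yamayaSaSaS ⇒ yamayaayaSaS   [S -> a y]
yamayaayaSaS ⇒ yamayaayaayaS   [S -> a y]
yamayaayaayaS ⇒ yamayaayaayaay   [S -> a y]

S⇒yRS⇒ySRS⇒yamRS⇒yamaSaS⇒yamayRSaS⇒yamayaSaSaS⇒yamayaayaSaS⇒yamayaayaayaS⇒yamayaayaayaay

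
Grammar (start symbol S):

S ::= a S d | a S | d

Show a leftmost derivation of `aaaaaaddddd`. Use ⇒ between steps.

S ⇒ aSd   [S ::= a S d]
aSd ⇒ aaSdd   [S ::= a S d]
aaSdd ⇒ aaaSdd   [S ::= a S]
aaaSdd ⇒ aaaaSddd   [S ::= a S d]
aaaaSddd ⇒ aaaaaSdddd   [S ::= a S d]
aaaaaSdddd ⇒ aaaaaaSdddd   [S ::= a S]
aaaaaaSdddd ⇒ aaaaaaddddd   [S ::= d]

S⇒aSd⇒aaSdd⇒aaaSdd⇒aaaaSddd⇒aaaaaSdddd⇒aaaaaaSdddd⇒aaaaaaddddd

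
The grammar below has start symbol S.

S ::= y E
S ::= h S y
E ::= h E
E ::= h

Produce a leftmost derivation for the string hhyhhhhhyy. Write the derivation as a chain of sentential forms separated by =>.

S => hSy => hhSyy => hhyEyy => hhyhEyy => hhyhhEyy => hhyhhhEyy => hhyhhhhEyy => hhyhhhhhyy

S => hSy   [S ::= h S y]
hSy => hhSyy   [S ::= h S y]
hhSyy => hhyEyy   [S ::= y E]
hhyEyy => hhyhEyy   [E ::= h E]
hhyhEyy => hhyhhEyy   [E ::= h E]
hhyhhEyy => hhyhhhEyy   [E ::= h E]
hhyhhhEyy => hhyhhhhEyy   [E ::= h E]
hhyhhhhEyy => hhyhhhhhyy   [E ::= h]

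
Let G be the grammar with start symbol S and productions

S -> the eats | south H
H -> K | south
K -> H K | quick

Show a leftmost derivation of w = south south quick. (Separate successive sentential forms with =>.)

S => south H   [S -> south H]
south H => south K   [H -> K]
south K => south H K   [K -> H K]
south H K => south south K   [H -> south]
south south K => south south quick   [K -> quick]

S => south H => south K => south H K => south south K => south south quick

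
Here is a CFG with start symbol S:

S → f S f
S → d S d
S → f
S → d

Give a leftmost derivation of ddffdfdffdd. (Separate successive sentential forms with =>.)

S => dSd   [S → d S d]
dSd => ddSdd   [S → d S d]
ddSdd => ddfSfdd   [S → f S f]
ddfSfdd => ddffSffdd   [S → f S f]
ddffSffdd => ddffdSdffdd   [S → d S d]
ddffdSdffdd => ddffdfdffdd   [S → f]

S => dSd => ddSdd => ddfSfdd => ddffSffdd => ddffdSdffdd => ddffdfdffdd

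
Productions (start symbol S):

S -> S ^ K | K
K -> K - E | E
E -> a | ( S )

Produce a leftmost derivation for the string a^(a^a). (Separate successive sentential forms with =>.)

S => S^K => K^K => E^K => a^K => a^E => a^(S) => a^(S^K) => a^(K^K) => a^(E^K) => a^(a^K) => a^(a^E) => a^(a^a)

S => S^K   [S -> S ^ K]
S^K => K^K   [S -> K]
K^K => E^K   [K -> E]
E^K => a^K   [E -> a]
a^K => a^E   [K -> E]
a^E => a^(S)   [E -> ( S )]
a^(S) => a^(S^K)   [S -> S ^ K]
a^(S^K) => a^(K^K)   [S -> K]
a^(K^K) => a^(E^K)   [K -> E]
a^(E^K) => a^(a^K)   [E -> a]
a^(a^K) => a^(a^E)   [K -> E]
a^(a^E) => a^(a^a)   [E -> a]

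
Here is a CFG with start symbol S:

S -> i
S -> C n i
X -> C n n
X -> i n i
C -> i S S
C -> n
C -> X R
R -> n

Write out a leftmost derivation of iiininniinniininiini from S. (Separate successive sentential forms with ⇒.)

S⇒Cni⇒iSSni⇒iCniSni⇒iiSSniSni⇒iiCniSniSni⇒iiXRniSniSni⇒iiiniRniSniSni⇒iiininniSniSni⇒iiininniCniniSni⇒iiininniiSSniniSni⇒iiininniiCniSniniSni⇒iiininniinniSniniSni⇒iiininniinniininiSni⇒iiininniinniininiini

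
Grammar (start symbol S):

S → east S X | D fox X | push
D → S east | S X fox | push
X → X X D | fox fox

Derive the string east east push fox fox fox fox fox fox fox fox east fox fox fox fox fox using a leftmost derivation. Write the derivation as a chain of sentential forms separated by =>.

S => east S X   [S → east S X]
east S X => east D fox X X   [S → D fox X]
east D fox X X => east S east fox X X   [D → S east]
east S east fox X X => east D fox X east fox X X   [S → D fox X]
east D fox X east fox X X => east S X fox fox X east fox X X   [D → S X fox]
east S X fox fox X east fox X X => east east S X X fox fox X east fox X X   [S → east S X]
east east S X X fox fox X east fox X X => east east push X X fox fox X east fox X X   [S → push]
east east push X X fox fox X east fox X X => east east push fox fox X fox fox X east fox X X   [X → fox fox]
east east push fox fox X fox fox X east fox X X => east east push fox fox fox fox fox fox X east fox X X   [X → fox fox]
east east push fox fox fox fox fox fox X east fox X X => east east push fox fox fox fox fox fox fox fox east fox X X   [X → fox fox]
east east push fox fox fox fox fox fox fox fox east fox X X => east east push fox fox fox fox fox fox fox fox east fox fox fox X   [X → fox fox]
east east push fox fox fox fox fox fox fox fox east fox fox fox X => east east push fox fox fox fox fox fox fox fox east fox fox fox fox fox   [X → fox fox]

S => east S X => east D fox X X => east S east fox X X => east D fox X east fox X X => east S X fox fox X east fox X X => east east S X X fox fox X east fox X X => east east push X X fox fox X east fox X X => east east push fox fox X fox fox X east fox X X => east east push fox fox fox fox fox fox X east fox X X => east east push fox fox fox fox fox fox fox fox east fox X X => east east push fox fox fox fox fox fox fox fox east fox fox fox X => east east push fox fox fox fox fox fox fox fox east fox fox fox fox fox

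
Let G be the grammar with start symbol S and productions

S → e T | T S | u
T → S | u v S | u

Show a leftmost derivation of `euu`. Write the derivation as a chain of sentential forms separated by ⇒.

S ⇒ eT ⇒ eS ⇒ eTS ⇒ euS ⇒ euu

S ⇒ eT   [S → e T]
eT ⇒ eS   [T → S]
eS ⇒ eTS   [S → T S]
eTS ⇒ euS   [T → u]
euS ⇒ euu   [S → u]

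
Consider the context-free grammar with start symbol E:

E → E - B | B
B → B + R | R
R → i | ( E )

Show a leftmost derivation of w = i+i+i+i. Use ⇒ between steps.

E ⇒ B   [E → B]
B ⇒ B+R   [B → B + R]
B+R ⇒ B+R+R   [B → B + R]
B+R+R ⇒ B+R+R+R   [B → B + R]
B+R+R+R ⇒ R+R+R+R   [B → R]
R+R+R+R ⇒ i+R+R+R   [R → i]
i+R+R+R ⇒ i+i+R+R   [R → i]
i+i+R+R ⇒ i+i+i+R   [R → i]
i+i+i+R ⇒ i+i+i+i   [R → i]

E ⇒ B ⇒ B+R ⇒ B+R+R ⇒ B+R+R+R ⇒ R+R+R+R ⇒ i+R+R+R ⇒ i+i+R+R ⇒ i+i+i+R ⇒ i+i+i+i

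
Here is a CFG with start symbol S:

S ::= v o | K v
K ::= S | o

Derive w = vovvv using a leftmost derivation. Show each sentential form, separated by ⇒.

S ⇒ Kv ⇒ Sv ⇒ Kvv ⇒ Svv ⇒ Kvvv ⇒ Svvv ⇒ vovvv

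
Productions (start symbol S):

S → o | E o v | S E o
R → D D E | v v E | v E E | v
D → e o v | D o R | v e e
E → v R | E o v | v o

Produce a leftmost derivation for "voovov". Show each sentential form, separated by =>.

S=>Eov=>Eovov=>voovov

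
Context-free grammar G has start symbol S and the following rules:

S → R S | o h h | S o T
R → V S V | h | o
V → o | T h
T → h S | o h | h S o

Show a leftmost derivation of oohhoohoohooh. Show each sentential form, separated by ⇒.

S ⇒ SoT   [S → S o T]
SoT ⇒ SoToT   [S → S o T]
SoToT ⇒ RSoToT   [S → R S]
RSoToT ⇒ oSoToT   [R → o]
oSoToT ⇒ oSoToToT   [S → S o T]
oSoToToT ⇒ oohhoToToT   [S → o h h]
oohhoToToT ⇒ oohhoohoToT   [T → o h]
oohhoohoToT ⇒ oohhoohoohoT   [T → o h]
oohhoohoohoT ⇒ oohhoohoohooh   [T → o h]

S ⇒ SoT ⇒ SoToT ⇒ RSoToT ⇒ oSoToT ⇒ oSoToToT ⇒ oohhoToToT ⇒ oohhoohoToT ⇒ oohhoohoohoT ⇒ oohhoohoohooh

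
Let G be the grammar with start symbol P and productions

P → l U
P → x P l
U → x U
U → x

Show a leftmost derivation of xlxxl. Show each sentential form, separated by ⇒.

P ⇒ xPl ⇒ xlUl ⇒ xlxUl ⇒ xlxxl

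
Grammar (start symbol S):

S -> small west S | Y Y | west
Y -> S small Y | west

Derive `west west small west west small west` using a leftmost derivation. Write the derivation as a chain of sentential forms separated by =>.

S => Y Y => west Y => west S small Y => west Y Y small Y => west S small Y Y small Y => west west small Y Y small Y => west west small west Y small Y => west west small west west small Y => west west small west west small west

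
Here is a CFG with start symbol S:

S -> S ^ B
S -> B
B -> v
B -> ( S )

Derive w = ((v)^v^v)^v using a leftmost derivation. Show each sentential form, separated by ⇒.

S ⇒ S^B   [S -> S ^ B]
S^B ⇒ B^B   [S -> B]
B^B ⇒ (S)^B   [B -> ( S )]
(S)^B ⇒ (S^B)^B   [S -> S ^ B]
(S^B)^B ⇒ (S^B^B)^B   [S -> S ^ B]
(S^B^B)^B ⇒ (B^B^B)^B   [S -> B]
(B^B^B)^B ⇒ ((S)^B^B)^B   [B -> ( S )]
((S)^B^B)^B ⇒ ((B)^B^B)^B   [S -> B]
((B)^B^B)^B ⇒ ((v)^B^B)^B   [B -> v]
((v)^B^B)^B ⇒ ((v)^v^B)^B   [B -> v]
((v)^v^B)^B ⇒ ((v)^v^v)^B   [B -> v]
((v)^v^v)^B ⇒ ((v)^v^v)^v   [B -> v]

S ⇒ S^B ⇒ B^B ⇒ (S)^B ⇒ (S^B)^B ⇒ (S^B^B)^B ⇒ (B^B^B)^B ⇒ ((S)^B^B)^B ⇒ ((B)^B^B)^B ⇒ ((v)^B^B)^B ⇒ ((v)^v^B)^B ⇒ ((v)^v^v)^B ⇒ ((v)^v^v)^v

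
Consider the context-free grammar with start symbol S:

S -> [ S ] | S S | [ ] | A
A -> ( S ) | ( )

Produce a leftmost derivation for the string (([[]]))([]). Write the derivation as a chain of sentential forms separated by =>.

S => SS   [S -> S S]
SS => AS   [S -> A]
AS => (S)S   [A -> ( S )]
(S)S => (A)S   [S -> A]
(A)S => ((S))S   [A -> ( S )]
((S))S => (([S]))S   [S -> [ S ]]
(([S]))S => (([[]]))S   [S -> [ ]]
(([[]]))S => (([[]]))A   [S -> A]
(([[]]))A => (([[]]))(S)   [A -> ( S )]
(([[]]))(S) => (([[]]))([])   [S -> [ ]]

S=>SS=>AS=>(S)S=>(A)S=>((S))S=>(([S]))S=>(([[]]))S=>(([[]]))A=>(([[]]))(S)=>(([[]]))([])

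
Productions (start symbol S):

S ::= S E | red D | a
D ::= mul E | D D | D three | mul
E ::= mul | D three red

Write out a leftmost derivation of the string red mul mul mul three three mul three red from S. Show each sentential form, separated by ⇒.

S ⇒ red D ⇒ red mul E ⇒ red mul D three red ⇒ red mul D D three red ⇒ red mul D three D three red ⇒ red mul D three three D three red ⇒ red mul D D three three D three red ⇒ red mul mul D three three D three red ⇒ red mul mul mul three three D three red ⇒ red mul mul mul three three mul three red

S ⇒ red D   [S ::= red D]
red D ⇒ red mul E   [D ::= mul E]
red mul E ⇒ red mul D three red   [E ::= D three red]
red mul D three red ⇒ red mul D D three red   [D ::= D D]
red mul D D three red ⇒ red mul D three D three red   [D ::= D three]
red mul D three D three red ⇒ red mul D three three D three red   [D ::= D three]
red mul D three three D three red ⇒ red mul D D three three D three red   [D ::= D D]
red mul D D three three D three red ⇒ red mul mul D three three D three red   [D ::= mul]
red mul mul D three three D three red ⇒ red mul mul mul three three D three red   [D ::= mul]
red mul mul mul three three D three red ⇒ red mul mul mul three three mul three red   [D ::= mul]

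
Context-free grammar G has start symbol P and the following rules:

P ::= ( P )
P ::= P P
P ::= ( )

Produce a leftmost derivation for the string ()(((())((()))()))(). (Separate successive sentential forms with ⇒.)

P⇒PP⇒PPP⇒()PP⇒()(P)P⇒()((P))P⇒()((PP))P⇒()((PPP))P⇒()(((P)PP))P⇒()(((())PP))P⇒()(((())(P)P))P⇒()(((())((P))P))P⇒()(((())((()))P))P⇒()(((())((()))()))P⇒()(((())((()))()))()

P ⇒ PP   [P ::= P P]
PP ⇒ PPP   [P ::= P P]
PPP ⇒ ()PP   [P ::= ( )]
()PP ⇒ ()(P)P   [P ::= ( P )]
()(P)P ⇒ ()((P))P   [P ::= ( P )]
()((P))P ⇒ ()((PP))P   [P ::= P P]
()((PP))P ⇒ ()((PPP))P   [P ::= P P]
()((PPP))P ⇒ ()(((P)PP))P   [P ::= ( P )]
()(((P)PP))P ⇒ ()(((())PP))P   [P ::= ( )]
()(((())PP))P ⇒ ()(((())(P)P))P   [P ::= ( P )]
()(((())(P)P))P ⇒ ()(((())((P))P))P   [P ::= ( P )]
()(((())((P))P))P ⇒ ()(((())((()))P))P   [P ::= ( )]
()(((())((()))P))P ⇒ ()(((())((()))()))P   [P ::= ( )]
()(((())((()))()))P ⇒ ()(((())((()))()))()   [P ::= ( )]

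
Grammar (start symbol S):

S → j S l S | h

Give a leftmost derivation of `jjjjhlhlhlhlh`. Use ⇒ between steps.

S ⇒ jSlS   [S → j S l S]
jSlS ⇒ jjSlSlS   [S → j S l S]
jjSlSlS ⇒ jjjSlSlSlS   [S → j S l S]
jjjSlSlSlS ⇒ jjjjSlSlSlSlS   [S → j S l S]
jjjjSlSlSlSlS ⇒ jjjjhlSlSlSlS   [S → h]
jjjjhlSlSlSlS ⇒ jjjjhlhlSlSlS   [S → h]
jjjjhlhlSlSlS ⇒ jjjjhlhlhlSlS   [S → h]
jjjjhlhlhlSlS ⇒ jjjjhlhlhlhlS   [S → h]
jjjjhlhlhlhlS ⇒ jjjjhlhlhlhlh   [S → h]

S ⇒ jSlS ⇒ jjSlSlS ⇒ jjjSlSlSlS ⇒ jjjjSlSlSlSlS ⇒ jjjjhlSlSlSlS ⇒ jjjjhlhlSlSlS ⇒ jjjjhlhlhlSlS ⇒ jjjjhlhlhlhlS ⇒ jjjjhlhlhlhlh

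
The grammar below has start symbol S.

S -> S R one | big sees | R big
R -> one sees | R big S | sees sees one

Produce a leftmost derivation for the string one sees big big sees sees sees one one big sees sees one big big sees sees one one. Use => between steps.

S => S R one => R big R one => R big S big R one => R big S big S big R one => one sees big S big S big R one => one sees big S R one big S big R one => one sees big big sees R one big S big R one => one sees big big sees sees sees one one big S big R one => one sees big big sees sees sees one one big R big big R one => one sees big big sees sees sees one one big sees sees one big big R one => one sees big big sees sees sees one one big sees sees one big big sees sees one one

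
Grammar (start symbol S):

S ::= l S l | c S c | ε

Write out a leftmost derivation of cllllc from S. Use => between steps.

S => cSc => clSlc => cllSllc => cllllc

S => cSc   [S ::= c S c]
cSc => clSlc   [S ::= l S l]
clSlc => cllSllc   [S ::= l S l]
cllSllc => cllllc   [S ::= ε]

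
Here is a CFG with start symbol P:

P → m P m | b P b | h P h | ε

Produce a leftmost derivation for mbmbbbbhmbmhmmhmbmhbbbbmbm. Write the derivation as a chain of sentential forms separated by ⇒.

P ⇒ mPm ⇒ mbPbm ⇒ mbmPmbm ⇒ mbmbPbmbm ⇒ mbmbbPbbmbm ⇒ mbmbbbPbbbmbm ⇒ mbmbbbbPbbbbmbm ⇒ mbmbbbbhPhbbbbmbm ⇒ mbmbbbbhmPmhbbbbmbm ⇒ mbmbbbbhmbPbmhbbbbmbm ⇒ mbmbbbbhmbmPmbmhbbbbmbm ⇒ mbmbbbbhmbmhPhmbmhbbbbmbm ⇒ mbmbbbbhmbmhmPmhmbmhbbbbmbm ⇒ mbmbbbbhmbmhmmhmbmhbbbbmbm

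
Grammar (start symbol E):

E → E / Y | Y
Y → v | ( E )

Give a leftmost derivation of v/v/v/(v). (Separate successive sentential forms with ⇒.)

E ⇒ E/Y ⇒ E/Y/Y ⇒ E/Y/Y/Y ⇒ Y/Y/Y/Y ⇒ v/Y/Y/Y ⇒ v/v/Y/Y ⇒ v/v/v/Y ⇒ v/v/v/(E) ⇒ v/v/v/(Y) ⇒ v/v/v/(v)

E ⇒ E/Y   [E → E / Y]
E/Y ⇒ E/Y/Y   [E → E / Y]
E/Y/Y ⇒ E/Y/Y/Y   [E → E / Y]
E/Y/Y/Y ⇒ Y/Y/Y/Y   [E → Y]
Y/Y/Y/Y ⇒ v/Y/Y/Y   [Y → v]
v/Y/Y/Y ⇒ v/v/Y/Y   [Y → v]
v/v/Y/Y ⇒ v/v/v/Y   [Y → v]
v/v/v/Y ⇒ v/v/v/(E)   [Y → ( E )]
v/v/v/(E) ⇒ v/v/v/(Y)   [E → Y]
v/v/v/(Y) ⇒ v/v/v/(v)   [Y → v]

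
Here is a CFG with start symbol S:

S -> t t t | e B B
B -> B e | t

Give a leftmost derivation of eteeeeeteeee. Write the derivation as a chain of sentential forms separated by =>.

S => eBB   [S -> e B B]
eBB => eBeB   [B -> B e]
eBeB => eBeeB   [B -> B e]
eBeeB => eBeeeB   [B -> B e]
eBeeeB => eBeeeeB   [B -> B e]
eBeeeeB => eBeeeeeB   [B -> B e]
eBeeeeeB => eteeeeeB   [B -> t]
eteeeeeB => eteeeeeBe   [B -> B e]
eteeeeeBe => eteeeeeBee   [B -> B e]
eteeeeeBee => eteeeeeBeee   [B -> B e]
eteeeeeBeee => eteeeeeBeeee   [B -> B e]
eteeeeeBeeee => eteeeeeteeee   [B -> t]

S => eBB => eBeB => eBeeB => eBeeeB => eBeeeeB => eBeeeeeB => eteeeeeB => eteeeeeBe => eteeeeeBee => eteeeeeBeee => eteeeeeBeeee => eteeeeeteeee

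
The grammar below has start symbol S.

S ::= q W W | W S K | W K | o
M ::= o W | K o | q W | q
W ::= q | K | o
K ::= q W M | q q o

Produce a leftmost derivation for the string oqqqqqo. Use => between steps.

S=>WSK=>oSK=>oqWWK=>oqqWK=>oqqqK=>oqqqqqo

S => WSK   [S ::= W S K]
WSK => oSK   [W ::= o]
oSK => oqWWK   [S ::= q W W]
oqWWK => oqqWK   [W ::= q]
oqqWK => oqqqK   [W ::= q]
oqqqK => oqqqqqo   [K ::= q q o]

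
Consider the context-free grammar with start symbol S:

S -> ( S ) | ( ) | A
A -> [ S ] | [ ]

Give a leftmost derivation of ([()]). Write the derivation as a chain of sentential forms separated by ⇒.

S ⇒ (S) ⇒ (A) ⇒ ([S]) ⇒ ([()])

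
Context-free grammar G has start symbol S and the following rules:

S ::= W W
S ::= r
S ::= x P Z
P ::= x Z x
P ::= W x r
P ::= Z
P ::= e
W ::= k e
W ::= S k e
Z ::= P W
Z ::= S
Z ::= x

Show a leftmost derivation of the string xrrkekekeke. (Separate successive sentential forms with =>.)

S => xPZ => xZZ => xSZ => xrZ => xrS => xrWW => xrSkeW => xrrkeW => xrrkeSke => xrrkeWWke => xrrkekeWke => xrrkekekeke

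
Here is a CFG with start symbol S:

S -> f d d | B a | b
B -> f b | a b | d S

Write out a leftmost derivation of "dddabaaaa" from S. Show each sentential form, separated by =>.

S => Ba => dSa => dBaa => ddSaa => ddBaaa => dddSaaa => dddBaaaa => dddabaaaa

S => Ba   [S -> B a]
Ba => dSa   [B -> d S]
dSa => dBaa   [S -> B a]
dBaa => ddSaa   [B -> d S]
ddSaa => ddBaaa   [S -> B a]
ddBaaa => dddSaaa   [B -> d S]
dddSaaa => dddBaaaa   [S -> B a]
dddBaaaa => dddabaaaa   [B -> a b]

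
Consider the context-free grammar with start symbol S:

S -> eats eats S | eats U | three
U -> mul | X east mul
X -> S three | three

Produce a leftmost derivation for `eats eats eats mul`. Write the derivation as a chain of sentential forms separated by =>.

S => eats eats S => eats eats eats U => eats eats eats mul

S => eats eats S   [S -> eats eats S]
eats eats S => eats eats eats U   [S -> eats U]
eats eats eats U => eats eats eats mul   [U -> mul]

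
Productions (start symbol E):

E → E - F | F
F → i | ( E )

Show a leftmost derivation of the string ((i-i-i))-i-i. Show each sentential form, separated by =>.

E => E-F => E-F-F => F-F-F => (E)-F-F => (F)-F-F => ((E))-F-F => ((E-F))-F-F => ((E-F-F))-F-F => ((F-F-F))-F-F => ((i-F-F))-F-F => ((i-i-F))-F-F => ((i-i-i))-F-F => ((i-i-i))-i-F => ((i-i-i))-i-i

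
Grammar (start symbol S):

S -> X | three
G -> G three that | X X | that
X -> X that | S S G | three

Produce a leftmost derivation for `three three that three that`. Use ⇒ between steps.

S ⇒ X ⇒ S S G ⇒ X S G ⇒ S S G S G ⇒ three S G S G ⇒ three three G S G ⇒ three three that S G ⇒ three three that three G ⇒ three three that three that

S ⇒ X   [S -> X]
X ⇒ S S G   [X -> S S G]
S S G ⇒ X S G   [S -> X]
X S G ⇒ S S G S G   [X -> S S G]
S S G S G ⇒ three S G S G   [S -> three]
three S G S G ⇒ three three G S G   [S -> three]
three three G S G ⇒ three three that S G   [G -> that]
three three that S G ⇒ three three that three G   [S -> three]
three three that three G ⇒ three three that three that   [G -> that]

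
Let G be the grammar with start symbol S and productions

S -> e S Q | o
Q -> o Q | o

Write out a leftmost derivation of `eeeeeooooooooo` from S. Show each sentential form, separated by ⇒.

S ⇒ eSQ   [S -> e S Q]
eSQ ⇒ eeSQQ   [S -> e S Q]
eeSQQ ⇒ eeeSQQQ   [S -> e S Q]
eeeSQQQ ⇒ eeeeSQQQQ   [S -> e S Q]
eeeeSQQQQ ⇒ eeeeeSQQQQQ   [S -> e S Q]
eeeeeSQQQQQ ⇒ eeeeeoQQQQQ   [S -> o]
eeeeeoQQQQQ ⇒ eeeeeooQQQQ   [Q -> o]
eeeeeooQQQQ ⇒ eeeeeoooQQQ   [Q -> o]
eeeeeoooQQQ ⇒ eeeeeooooQQQ   [Q -> o Q]
eeeeeooooQQQ ⇒ eeeeeoooooQQQ   [Q -> o Q]
eeeeeoooooQQQ ⇒ eeeeeooooooQQ   [Q -> o]
eeeeeooooooQQ ⇒ eeeeeoooooooQ   [Q -> o]
eeeeeoooooooQ ⇒ eeeeeooooooooQ   [Q -> o Q]
eeeeeooooooooQ ⇒ eeeeeooooooooo   [Q -> o]

S⇒eSQ⇒eeSQQ⇒eeeSQQQ⇒eeeeSQQQQ⇒eeeeeSQQQQQ⇒eeeeeoQQQQQ⇒eeeeeooQQQQ⇒eeeeeoooQQQ⇒eeeeeooooQQQ⇒eeeeeoooooQQQ⇒eeeeeooooooQQ⇒eeeeeoooooooQ⇒eeeeeooooooooQ⇒eeeeeooooooooo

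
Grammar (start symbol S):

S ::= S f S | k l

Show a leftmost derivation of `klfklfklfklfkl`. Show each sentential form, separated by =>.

S=>SfS=>SfSfS=>SfSfSfS=>SfSfSfSfS=>klfSfSfSfS=>klfklfSfSfS=>klfklfklfSfS=>klfklfklfklfS=>klfklfklfklfkl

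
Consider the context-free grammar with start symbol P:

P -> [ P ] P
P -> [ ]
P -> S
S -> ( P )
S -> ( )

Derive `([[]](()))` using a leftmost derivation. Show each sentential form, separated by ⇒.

P ⇒ S   [P -> S]
S ⇒ (P)   [S -> ( P )]
(P) ⇒ ([P]P)   [P -> [ P ] P]
([P]P) ⇒ ([[]]P)   [P -> [ ]]
([[]]P) ⇒ ([[]]S)   [P -> S]
([[]]S) ⇒ ([[]](P))   [S -> ( P )]
([[]](P)) ⇒ ([[]](S))   [P -> S]
([[]](S)) ⇒ ([[]](()))   [S -> ( )]

P⇒S⇒(P)⇒([P]P)⇒([[]]P)⇒([[]]S)⇒([[]](P))⇒([[]](S))⇒([[]](()))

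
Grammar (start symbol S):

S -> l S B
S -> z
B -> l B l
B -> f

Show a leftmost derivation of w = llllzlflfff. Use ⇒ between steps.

S ⇒ lSB ⇒ llSBB ⇒ lllSBBB ⇒ llllSBBBB ⇒ llllzBBBB ⇒ llllzlBlBBB ⇒ llllzlflBBB ⇒ llllzlflfBB ⇒ llllzlflffB ⇒ llllzlflfff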